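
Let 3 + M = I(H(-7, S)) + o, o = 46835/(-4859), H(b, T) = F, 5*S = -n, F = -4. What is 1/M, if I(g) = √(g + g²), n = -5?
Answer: -74600227/872028793 - 23609881*√3/1744057586 ≈ -0.10900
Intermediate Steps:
S = 1 (S = (-1*(-5))/5 = (⅕)*5 = 1)
H(b, T) = -4
o = -46835/4859 (o = 46835*(-1/4859) = -46835/4859 ≈ -9.6388)
M = -61412/4859 + 2*√3 (M = -3 + (√(-4*(1 - 4)) - 46835/4859) = -3 + (√(-4*(-3)) - 46835/4859) = -3 + (√12 - 46835/4859) = -3 + (2*√3 - 46835/4859) = -3 + (-46835/4859 + 2*√3) = -61412/4859 + 2*√3 ≈ -9.1747)
1/M = 1/(-61412/4859 + 2*√3)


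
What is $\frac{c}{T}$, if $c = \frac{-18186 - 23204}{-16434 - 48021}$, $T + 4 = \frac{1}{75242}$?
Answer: $- \frac{622853276}{3879765597} \approx -0.16054$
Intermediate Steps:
$T = - \frac{300967}{75242}$ ($T = -4 + \frac{1}{75242} = - \frac{300967}{75242} \approx -4.0$)
$c = \frac{8278}{12891}$ ($c = - \frac{41390}{-64455} = \left(-41390\right) \left(- \frac{1}{64455}\right) = \frac{8278}{12891} \approx 0.64215$)
$\frac{c}{T} = \frac{8278}{12891 \left(- \frac{300967}{75242}\right)} = \frac{8278}{12891} \left(- \frac{75242}{300967}\right) = - \frac{622853276}{3879765597}$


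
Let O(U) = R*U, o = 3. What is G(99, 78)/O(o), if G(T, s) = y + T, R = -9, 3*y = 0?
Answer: -11/3 ≈ -3.6667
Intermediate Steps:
y = 0 (y = (⅓)*0 = 0)
G(T, s) = T (G(T, s) = 0 + T = T)
O(U) = -9*U
G(99, 78)/O(o) = 99/((-9*3)) = 99/(-27) = 99*(-1/27) = -11/3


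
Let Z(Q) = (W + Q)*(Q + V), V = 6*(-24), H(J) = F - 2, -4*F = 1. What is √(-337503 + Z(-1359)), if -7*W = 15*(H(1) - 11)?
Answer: √325830309/14 ≈ 1289.3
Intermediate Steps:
F = -¼ (F = -¼*1 = -¼ ≈ -0.25000)
H(J) = -9/4 (H(J) = -¼ - 2 = -9/4)
V = -144
W = 795/28 (W = -15*(-9/4 - 11)/7 = -15*(-53)/(7*4) = -⅐*(-795/4) = 795/28 ≈ 28.393)
Z(Q) = (-144 + Q)*(795/28 + Q) (Z(Q) = (795/28 + Q)*(Q - 144) = (795/28 + Q)*(-144 + Q) = (-144 + Q)*(795/28 + Q))
√(-337503 + Z(-1359)) = √(-337503 + (-28620/7 + (-1359)² - 3237/28*(-1359))) = √(-337503 + (-28620/7 + 1846881 + 4399083/28)) = √(-337503 + 55997271/28) = √(46547187/28) = √325830309/14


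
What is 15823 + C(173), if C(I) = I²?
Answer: 45752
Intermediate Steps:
15823 + C(173) = 15823 + 173² = 15823 + 29929 = 45752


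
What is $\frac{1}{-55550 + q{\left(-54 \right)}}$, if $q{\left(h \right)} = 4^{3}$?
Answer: $- \frac{1}{55486} \approx -1.8023 \cdot 10^{-5}$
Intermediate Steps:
$q{\left(h \right)} = 64$
$\frac{1}{-55550 + q{\left(-54 \right)}} = \frac{1}{-55550 + 64} = \frac{1}{-55486} = - \frac{1}{55486}$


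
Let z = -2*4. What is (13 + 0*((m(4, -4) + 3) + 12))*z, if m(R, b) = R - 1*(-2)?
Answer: -104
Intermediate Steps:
m(R, b) = 2 + R (m(R, b) = R + 2 = 2 + R)
z = -8 (z = -1*8 = -8)
(13 + 0*((m(4, -4) + 3) + 12))*z = (13 + 0*(((2 + 4) + 3) + 12))*(-8) = (13 + 0*((6 + 3) + 12))*(-8) = (13 + 0*(9 + 12))*(-8) = (13 + 0*21)*(-8) = (13 + 0)*(-8) = 13*(-8) = -104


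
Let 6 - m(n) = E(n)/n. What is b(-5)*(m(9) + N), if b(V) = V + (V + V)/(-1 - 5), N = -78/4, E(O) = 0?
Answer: 45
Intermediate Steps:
N = -39/2 (N = -78*¼ = -39/2 ≈ -19.500)
b(V) = 2*V/3 (b(V) = V + (2*V)/(-6) = V + (2*V)*(-⅙) = V - V/3 = 2*V/3)
m(n) = 6 (m(n) = 6 - 0/n = 6 - 1*0 = 6 + 0 = 6)
b(-5)*(m(9) + N) = ((⅔)*(-5))*(6 - 39/2) = -10/3*(-27/2) = 45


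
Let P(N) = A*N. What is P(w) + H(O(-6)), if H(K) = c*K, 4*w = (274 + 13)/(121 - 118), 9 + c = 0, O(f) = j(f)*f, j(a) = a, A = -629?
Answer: -184411/12 ≈ -15368.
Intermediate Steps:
O(f) = f**2 (O(f) = f*f = f**2)
c = -9 (c = -9 + 0 = -9)
w = 287/12 (w = ((274 + 13)/(121 - 118))/4 = (287/3)/4 = (287*(1/3))/4 = (1/4)*(287/3) = 287/12 ≈ 23.917)
H(K) = -9*K
P(N) = -629*N
P(w) + H(O(-6)) = -629*287/12 - 9*(-6)**2 = -180523/12 - 9*36 = -180523/12 - 324 = -184411/12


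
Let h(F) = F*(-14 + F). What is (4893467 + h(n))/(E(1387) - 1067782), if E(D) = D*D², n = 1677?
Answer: 7682318/2667199821 ≈ 0.0028803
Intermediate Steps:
E(D) = D³
(4893467 + h(n))/(E(1387) - 1067782) = (4893467 + 1677*(-14 + 1677))/(1387³ - 1067782) = (4893467 + 1677*1663)/(2668267603 - 1067782) = (4893467 + 2788851)/2667199821 = 7682318*(1/2667199821) = 7682318/2667199821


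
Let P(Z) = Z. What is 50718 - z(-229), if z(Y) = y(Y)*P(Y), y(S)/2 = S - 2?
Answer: -55080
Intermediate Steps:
y(S) = -4 + 2*S (y(S) = 2*(S - 2) = 2*(-2 + S) = -4 + 2*S)
z(Y) = Y*(-4 + 2*Y) (z(Y) = (-4 + 2*Y)*Y = Y*(-4 + 2*Y))
50718 - z(-229) = 50718 - 2*(-229)*(-2 - 229) = 50718 - 2*(-229)*(-231) = 50718 - 1*105798 = 50718 - 105798 = -55080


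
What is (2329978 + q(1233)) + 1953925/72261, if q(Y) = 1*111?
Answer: 168376515154/72261 ≈ 2.3301e+6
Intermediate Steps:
q(Y) = 111
(2329978 + q(1233)) + 1953925/72261 = (2329978 + 111) + 1953925/72261 = 2330089 + 1953925*(1/72261) = 2330089 + 1953925/72261 = 168376515154/72261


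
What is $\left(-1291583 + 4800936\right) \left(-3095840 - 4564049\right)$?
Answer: $-26881254441817$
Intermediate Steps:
$\left(-1291583 + 4800936\right) \left(-3095840 - 4564049\right) = 3509353 \left(-7659889\right) = -26881254441817$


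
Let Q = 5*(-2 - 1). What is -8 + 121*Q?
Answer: -1823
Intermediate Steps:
Q = -15 (Q = 5*(-3) = -15)
-8 + 121*Q = -8 + 121*(-15) = -8 - 1815 = -1823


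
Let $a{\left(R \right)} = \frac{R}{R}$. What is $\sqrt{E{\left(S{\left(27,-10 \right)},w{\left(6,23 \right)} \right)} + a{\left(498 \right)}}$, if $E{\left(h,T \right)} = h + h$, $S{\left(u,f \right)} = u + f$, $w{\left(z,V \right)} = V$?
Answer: $\sqrt{35} \approx 5.9161$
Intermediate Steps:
$S{\left(u,f \right)} = f + u$
$E{\left(h,T \right)} = 2 h$
$a{\left(R \right)} = 1$
$\sqrt{E{\left(S{\left(27,-10 \right)},w{\left(6,23 \right)} \right)} + a{\left(498 \right)}} = \sqrt{2 \left(-10 + 27\right) + 1} = \sqrt{2 \cdot 17 + 1} = \sqrt{34 + 1} = \sqrt{35}$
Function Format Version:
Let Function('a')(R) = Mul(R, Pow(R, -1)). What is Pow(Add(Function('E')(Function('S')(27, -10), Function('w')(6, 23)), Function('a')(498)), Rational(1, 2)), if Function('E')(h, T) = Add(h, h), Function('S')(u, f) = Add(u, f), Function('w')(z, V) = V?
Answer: Pow(35, Rational(1, 2)) ≈ 5.9161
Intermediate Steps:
Function('S')(u, f) = Add(f, u)
Function('E')(h, T) = Mul(2, h)
Function('a')(R) = 1
Pow(Add(Function('E')(Function('S')(27, -10), Function('w')(6, 23)), Function('a')(498)), Rational(1, 2)) = Pow(Add(Mul(2, Add(-10, 27)), 1), Rational(1, 2)) = Pow(Add(Mul(2, 17), 1), Rational(1, 2)) = Pow(Add(34, 1), Rational(1, 2)) = Pow(35, Rational(1, 2))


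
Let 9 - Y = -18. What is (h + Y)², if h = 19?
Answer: 2116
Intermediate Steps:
Y = 27 (Y = 9 - 1*(-18) = 9 + 18 = 27)
(h + Y)² = (19 + 27)² = 46² = 2116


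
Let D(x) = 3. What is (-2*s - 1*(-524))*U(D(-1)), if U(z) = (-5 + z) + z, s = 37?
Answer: 450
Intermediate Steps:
U(z) = -5 + 2*z
(-2*s - 1*(-524))*U(D(-1)) = (-2*37 - 1*(-524))*(-5 + 2*3) = (-74 + 524)*(-5 + 6) = 450*1 = 450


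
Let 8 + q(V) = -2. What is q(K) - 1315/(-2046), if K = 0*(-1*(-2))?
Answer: -19145/2046 ≈ -9.3573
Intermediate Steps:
K = 0 (K = 0*2 = 0)
q(V) = -10 (q(V) = -8 - 2 = -10)
q(K) - 1315/(-2046) = -10 - 1315/(-2046) = -10 - 1315*(-1/2046) = -10 + 1315/2046 = -19145/2046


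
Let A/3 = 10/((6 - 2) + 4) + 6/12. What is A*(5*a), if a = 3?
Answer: 315/4 ≈ 78.750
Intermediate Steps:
A = 21/4 (A = 3*(10/((6 - 2) + 4) + 6/12) = 3*(10/(4 + 4) + 6*(1/12)) = 3*(10/8 + 1/2) = 3*(10*(1/8) + 1/2) = 3*(5/4 + 1/2) = 3*(7/4) = 21/4 ≈ 5.2500)
A*(5*a) = 21*(5*3)/4 = (21/4)*15 = 315/4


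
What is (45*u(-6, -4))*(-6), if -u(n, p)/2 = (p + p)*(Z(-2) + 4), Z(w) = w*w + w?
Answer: -25920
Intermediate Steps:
Z(w) = w + w² (Z(w) = w² + w = w + w²)
u(n, p) = -24*p (u(n, p) = -2*(p + p)*(-2*(1 - 2) + 4) = -2*2*p*(-2*(-1) + 4) = -2*2*p*(2 + 4) = -2*2*p*6 = -24*p)
(45*u(-6, -4))*(-6) = (45*(-24*(-4)))*(-6) = (45*96)*(-6) = 4320*(-6) = -25920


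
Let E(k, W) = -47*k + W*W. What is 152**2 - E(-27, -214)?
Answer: -23961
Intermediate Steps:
E(k, W) = W**2 - 47*k (E(k, W) = -47*k + W**2 = W**2 - 47*k)
152**2 - E(-27, -214) = 152**2 - ((-214)**2 - 47*(-27)) = 23104 - (45796 + 1269) = 23104 - 1*47065 = 23104 - 47065 = -23961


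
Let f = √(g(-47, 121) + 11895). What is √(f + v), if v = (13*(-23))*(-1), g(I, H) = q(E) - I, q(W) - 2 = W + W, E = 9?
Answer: √(299 + √11962) ≈ 20.208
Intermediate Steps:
q(W) = 2 + 2*W (q(W) = 2 + (W + W) = 2 + 2*W)
g(I, H) = 20 - I (g(I, H) = (2 + 2*9) - I = (2 + 18) - I = 20 - I)
f = √11962 (f = √((20 - 1*(-47)) + 11895) = √((20 + 47) + 11895) = √(67 + 11895) = √11962 ≈ 109.37)
v = 299 (v = -299*(-1) = 299)
√(f + v) = √(√11962 + 299) = √(299 + √11962)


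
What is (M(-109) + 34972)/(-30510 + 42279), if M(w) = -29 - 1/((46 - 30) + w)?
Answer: 3249700/1094517 ≈ 2.9691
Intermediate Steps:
M(w) = -29 - 1/(16 + w)
(M(-109) + 34972)/(-30510 + 42279) = ((-465 - 29*(-109))/(16 - 109) + 34972)/(-30510 + 42279) = ((-465 + 3161)/(-93) + 34972)/11769 = (-1/93*2696 + 34972)*(1/11769) = (-2696/93 + 34972)*(1/11769) = (3249700/93)*(1/11769) = 3249700/1094517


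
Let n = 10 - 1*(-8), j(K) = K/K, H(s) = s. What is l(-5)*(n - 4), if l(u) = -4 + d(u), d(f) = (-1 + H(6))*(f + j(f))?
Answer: -336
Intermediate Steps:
j(K) = 1
d(f) = 5 + 5*f (d(f) = (-1 + 6)*(f + 1) = 5*(1 + f) = 5 + 5*f)
l(u) = 1 + 5*u (l(u) = -4 + (5 + 5*u) = 1 + 5*u)
n = 18 (n = 10 + 8 = 18)
l(-5)*(n - 4) = (1 + 5*(-5))*(18 - 4) = (1 - 25)*14 = -24*14 = -336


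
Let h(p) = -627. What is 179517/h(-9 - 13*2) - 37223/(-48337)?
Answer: -2884658136/10102433 ≈ -285.54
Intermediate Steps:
179517/h(-9 - 13*2) - 37223/(-48337) = 179517/(-627) - 37223/(-48337) = 179517*(-1/627) - 37223*(-1/48337) = -59839/209 + 37223/48337 = -2884658136/10102433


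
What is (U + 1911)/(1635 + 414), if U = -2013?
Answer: -34/683 ≈ -0.049780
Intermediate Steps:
(U + 1911)/(1635 + 414) = (-2013 + 1911)/(1635 + 414) = -102/2049 = -102*1/2049 = -34/683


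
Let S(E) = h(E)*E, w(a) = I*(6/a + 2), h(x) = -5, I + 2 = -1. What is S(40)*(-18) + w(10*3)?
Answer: 17967/5 ≈ 3593.4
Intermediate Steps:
I = -3 (I = -2 - 1 = -3)
w(a) = -6 - 18/a (w(a) = -3*(6/a + 2) = -3*(2 + 6/a) = -6 - 18/a)
S(E) = -5*E
S(40)*(-18) + w(10*3) = -5*40*(-18) + (-6 - 18/(10*3)) = -200*(-18) + (-6 - 18/30) = 3600 + (-6 - 18*1/30) = 3600 + (-6 - ⅗) = 3600 - 33/5 = 17967/5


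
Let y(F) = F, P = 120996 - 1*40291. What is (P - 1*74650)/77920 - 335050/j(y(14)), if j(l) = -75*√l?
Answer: 1211/15584 + 6701*√14/21 ≈ 1194.0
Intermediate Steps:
P = 80705 (P = 120996 - 40291 = 80705)
(P - 1*74650)/77920 - 335050/j(y(14)) = (80705 - 1*74650)/77920 - 335050*(-√14/1050) = (80705 - 74650)*(1/77920) - (-6701)*√14/21 = 6055*(1/77920) + 6701*√14/21 = 1211/15584 + 6701*√14/21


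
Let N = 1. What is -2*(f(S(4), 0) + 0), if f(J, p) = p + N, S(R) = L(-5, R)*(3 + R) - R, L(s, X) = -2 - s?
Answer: -2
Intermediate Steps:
S(R) = 9 + 2*R (S(R) = (-2 - 1*(-5))*(3 + R) - R = (-2 + 5)*(3 + R) - R = 3*(3 + R) - R = (9 + 3*R) - R = 9 + 2*R)
f(J, p) = 1 + p (f(J, p) = p + 1 = 1 + p)
-2*(f(S(4), 0) + 0) = -2*((1 + 0) + 0) = -2*(1 + 0) = -2*1 = -2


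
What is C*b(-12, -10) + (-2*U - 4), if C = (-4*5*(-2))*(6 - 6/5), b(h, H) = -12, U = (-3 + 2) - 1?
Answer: -2304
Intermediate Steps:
U = -2 (U = -1 - 1 = -2)
C = 192 (C = (-20*(-2))*(6 - 6*1/5) = 40*(6 - 6/5) = 40*(24/5) = 192)
C*b(-12, -10) + (-2*U - 4) = 192*(-12) + (-2*(-2) - 4) = -2304 + (4 - 4) = -2304 + 0 = -2304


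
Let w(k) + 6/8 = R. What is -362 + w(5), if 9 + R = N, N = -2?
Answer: -1495/4 ≈ -373.75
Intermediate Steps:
R = -11 (R = -9 - 2 = -11)
w(k) = -47/4 (w(k) = -¾ - 11 = -47/4)
-362 + w(5) = -362 - 47/4 = -1495/4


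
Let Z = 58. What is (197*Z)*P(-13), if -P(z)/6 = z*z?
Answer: -11585964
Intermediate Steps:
P(z) = -6*z² (P(z) = -6*z*z = -6*z²)
(197*Z)*P(-13) = (197*58)*(-6*(-13)²) = 11426*(-6*169) = 11426*(-1014) = -11585964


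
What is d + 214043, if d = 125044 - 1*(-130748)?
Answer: 469835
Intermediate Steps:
d = 255792 (d = 125044 + 130748 = 255792)
d + 214043 = 255792 + 214043 = 469835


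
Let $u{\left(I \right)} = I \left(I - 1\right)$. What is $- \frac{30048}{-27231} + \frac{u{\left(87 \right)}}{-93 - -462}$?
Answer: $\frac{76262}{3567} \approx 21.38$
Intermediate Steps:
$u{\left(I \right)} = I \left(-1 + I\right)$
$- \frac{30048}{-27231} + \frac{u{\left(87 \right)}}{-93 - -462} = - \frac{30048}{-27231} + \frac{87 \left(-1 + 87\right)}{-93 - -462} = \left(-30048\right) \left(- \frac{1}{27231}\right) + \frac{87 \cdot 86}{-93 + 462} = \frac{32}{29} + \frac{7482}{369} = \frac{32}{29} + 7482 \cdot \frac{1}{369} = \frac{32}{29} + \frac{2494}{123} = \frac{76262}{3567}$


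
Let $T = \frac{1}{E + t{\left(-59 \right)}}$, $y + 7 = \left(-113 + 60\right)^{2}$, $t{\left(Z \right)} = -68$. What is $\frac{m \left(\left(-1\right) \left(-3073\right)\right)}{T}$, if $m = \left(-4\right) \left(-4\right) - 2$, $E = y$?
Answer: $117622148$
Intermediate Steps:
$y = 2802$ ($y = -7 + \left(-113 + 60\right)^{2} = -7 + \left(-53\right)^{2} = -7 + 2809 = 2802$)
$E = 2802$
$m = 14$ ($m = 16 - 2 = 14$)
$T = \frac{1}{2734}$ ($T = \frac{1}{2802 - 68} = \frac{1}{2734} \approx 0.00036576$)
$\frac{m \left(\left(-1\right) \left(-3073\right)\right)}{T} = 14 \left(\left(-1\right) \left(-3073\right)\right) \frac{1}{\frac{1}{2734}} = 14 \cdot 3073 \cdot 2734 = 43022 \cdot 2734 = 117622148$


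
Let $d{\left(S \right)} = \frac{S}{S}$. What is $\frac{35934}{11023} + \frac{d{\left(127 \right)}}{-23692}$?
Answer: $\frac{851337305}{261156916} \approx 3.2599$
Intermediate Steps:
$d{\left(S \right)} = 1$
$\frac{35934}{11023} + \frac{d{\left(127 \right)}}{-23692} = \frac{35934}{11023} + 1 \frac{1}{-23692} = 35934 \cdot \frac{1}{11023} + 1 \left(- \frac{1}{23692}\right) = \frac{35934}{11023} - \frac{1}{23692} = \frac{851337305}{261156916}$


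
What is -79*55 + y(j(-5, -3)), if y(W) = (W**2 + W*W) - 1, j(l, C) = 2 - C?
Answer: -4296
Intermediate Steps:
y(W) = -1 + 2*W**2 (y(W) = (W**2 + W**2) - 1 = 2*W**2 - 1 = -1 + 2*W**2)
-79*55 + y(j(-5, -3)) = -79*55 + (-1 + 2*(2 - 1*(-3))**2) = -4345 + (-1 + 2*(2 + 3)**2) = -4345 + (-1 + 2*5**2) = -4345 + (-1 + 2*25) = -4345 + (-1 + 50) = -4345 + 49 = -4296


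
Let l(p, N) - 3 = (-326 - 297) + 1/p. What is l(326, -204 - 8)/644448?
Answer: -67373/70030016 ≈ -0.00096206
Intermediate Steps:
l(p, N) = -620 + 1/p (l(p, N) = 3 + ((-326 - 297) + 1/p) = 3 + (-623 + 1/p) = -620 + 1/p)
l(326, -204 - 8)/644448 = (-620 + 1/326)/644448 = (-620 + 1/326)*(1/644448) = -202119/326*1/644448 = -67373/70030016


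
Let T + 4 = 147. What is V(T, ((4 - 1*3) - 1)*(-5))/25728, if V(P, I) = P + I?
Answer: 143/25728 ≈ 0.0055581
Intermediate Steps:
T = 143 (T = -4 + 147 = 143)
V(P, I) = I + P
V(T, ((4 - 1*3) - 1)*(-5))/25728 = (((4 - 1*3) - 1)*(-5) + 143)/25728 = (((4 - 3) - 1)*(-5) + 143)*(1/25728) = ((1 - 1)*(-5) + 143)*(1/25728) = (0*(-5) + 143)*(1/25728) = (0 + 143)*(1/25728) = 143*(1/25728) = 143/25728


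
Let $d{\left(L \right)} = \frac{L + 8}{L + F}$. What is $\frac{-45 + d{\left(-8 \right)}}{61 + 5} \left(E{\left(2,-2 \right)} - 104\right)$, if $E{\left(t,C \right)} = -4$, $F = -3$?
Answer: $\frac{810}{11} \approx 73.636$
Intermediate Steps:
$d{\left(L \right)} = \frac{8 + L}{-3 + L}$ ($d{\left(L \right)} = \frac{L + 8}{L - 3} = \frac{8 + L}{-3 + L}$)
$\frac{-45 + d{\left(-8 \right)}}{61 + 5} \left(E{\left(2,-2 \right)} - 104\right) = \frac{-45 + \frac{8 - 8}{-3 - 8}}{61 + 5} \left(-4 - 104\right) = \frac{-45 + \frac{1}{-11} \cdot 0}{66} \left(-108\right) = \left(-45 - 0\right) \frac{1}{66} \left(-108\right) = \left(-45 + 0\right) \frac{1}{66} \left(-108\right) = \left(-45\right) \frac{1}{66} \left(-108\right) = \left(- \frac{15}{22}\right) \left(-108\right) = \frac{810}{11}$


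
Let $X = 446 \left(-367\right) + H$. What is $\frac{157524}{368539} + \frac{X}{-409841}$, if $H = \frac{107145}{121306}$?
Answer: $\frac{15149017017261137}{18322348440222494} \approx 0.82681$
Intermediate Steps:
$H = \frac{107145}{121306}$ ($H = 107145 \cdot \frac{1}{121306} = \frac{107145}{121306} \approx 0.88326$)
$X = - \frac{19855501547}{121306}$ ($X = 446 \left(-367\right) + \frac{107145}{121306} = -163682 + \frac{107145}{121306} = - \frac{19855501547}{121306} \approx -1.6368 \cdot 10^{5}$)
$\frac{157524}{368539} + \frac{X}{-409841} = \frac{157524}{368539} - \frac{19855501547}{121306 \left(-409841\right)} = 157524 \cdot \frac{1}{368539} - - \frac{19855501547}{49716172346} = \frac{157524}{368539} + \frac{19855501547}{49716172346} = \frac{15149017017261137}{18322348440222494}$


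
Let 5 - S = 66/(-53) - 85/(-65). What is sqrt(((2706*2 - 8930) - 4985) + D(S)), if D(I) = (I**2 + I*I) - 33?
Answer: 4*I*sqrt(251816953)/689 ≈ 92.126*I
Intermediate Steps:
S = 3402/689 (S = 5 - (66/(-53) - 85/(-65)) = 5 - (66*(-1/53) - 85*(-1/65)) = 5 - (-66/53 + 17/13) = 5 - 1*43/689 = 5 - 43/689 = 3402/689 ≈ 4.9376)
D(I) = -33 + 2*I**2 (D(I) = (I**2 + I**2) - 33 = 2*I**2 - 33 = -33 + 2*I**2)
sqrt(((2706*2 - 8930) - 4985) + D(S)) = sqrt(((2706*2 - 8930) - 4985) + (-33 + 2*(3402/689)**2)) = sqrt(((5412 - 8930) - 4985) + (-33 + 2*(11573604/474721))) = sqrt((-3518 - 4985) + (-33 + 23147208/474721)) = sqrt(-8503 + 7481415/474721) = sqrt(-4029071248/474721) = 4*I*sqrt(251816953)/689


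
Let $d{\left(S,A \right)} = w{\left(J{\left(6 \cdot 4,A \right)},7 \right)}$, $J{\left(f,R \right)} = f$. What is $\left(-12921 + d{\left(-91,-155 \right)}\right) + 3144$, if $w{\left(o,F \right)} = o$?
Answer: $-9753$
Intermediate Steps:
$d{\left(S,A \right)} = 24$ ($d{\left(S,A \right)} = 6 \cdot 4 = 24$)
$\left(-12921 + d{\left(-91,-155 \right)}\right) + 3144 = \left(-12921 + 24\right) + 3144 = -12897 + 3144 = -9753$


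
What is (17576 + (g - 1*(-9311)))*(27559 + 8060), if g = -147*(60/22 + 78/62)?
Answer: 10305029406/11 ≈ 9.3682e+8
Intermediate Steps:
g = -199773/341 (g = -147*(60*(1/22) + 78*(1/62)) = -147*(30/11 + 39/31) = -147*1359/341 = -199773/341 ≈ -585.84)
(17576 + (g - 1*(-9311)))*(27559 + 8060) = (17576 + (-199773/341 - 1*(-9311)))*(27559 + 8060) = (17576 + (-199773/341 + 9311))*35619 = (17576 + 2975278/341)*35619 = (8968694/341)*35619 = 10305029406/11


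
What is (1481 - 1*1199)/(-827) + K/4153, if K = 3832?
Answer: 1997918/3434531 ≈ 0.58171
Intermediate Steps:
(1481 - 1*1199)/(-827) + K/4153 = (1481 - 1*1199)/(-827) + 3832/4153 = (1481 - 1199)*(-1/827) + 3832*(1/4153) = 282*(-1/827) + 3832/4153 = -282/827 + 3832/4153 = 1997918/3434531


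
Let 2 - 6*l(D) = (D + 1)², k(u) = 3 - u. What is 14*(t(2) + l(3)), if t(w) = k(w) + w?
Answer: 28/3 ≈ 9.3333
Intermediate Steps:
t(w) = 3 (t(w) = (3 - w) + w = 3)
l(D) = ⅓ - (1 + D)²/6 (l(D) = ⅓ - (D + 1)²/6 = ⅓ - (1 + D)²/6)
14*(t(2) + l(3)) = 14*(3 + (⅓ - (1 + 3)²/6)) = 14*(3 + (⅓ - ⅙*4²)) = 14*(3 + (⅓ - ⅙*16)) = 14*(3 + (⅓ - 8/3)) = 14*(3 - 7/3) = 14*(⅔) = 28/3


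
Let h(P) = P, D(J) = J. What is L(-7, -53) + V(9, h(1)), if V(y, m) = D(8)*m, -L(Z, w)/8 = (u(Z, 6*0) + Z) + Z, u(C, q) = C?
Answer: 176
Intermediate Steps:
L(Z, w) = -24*Z (L(Z, w) = -8*((Z + Z) + Z) = -8*(2*Z + Z) = -24*Z)
V(y, m) = 8*m
L(-7, -53) + V(9, h(1)) = -24*(-7) + 8*1 = 168 + 8 = 176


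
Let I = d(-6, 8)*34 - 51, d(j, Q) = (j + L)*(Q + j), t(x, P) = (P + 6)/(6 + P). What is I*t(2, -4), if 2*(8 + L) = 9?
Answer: -697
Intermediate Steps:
L = -7/2 (L = -8 + (1/2)*9 = -8 + 9/2 = -7/2 ≈ -3.5000)
t(x, P) = 1 (t(x, P) = (6 + P)/(6 + P) = 1)
d(j, Q) = (-7/2 + j)*(Q + j) (d(j, Q) = (j - 7/2)*(Q + j) = (-7/2 + j)*(Q + j))
I = -697 (I = ((-6)**2 - 7/2*8 - 7/2*(-6) + 8*(-6))*34 - 51 = (36 - 28 + 21 - 48)*34 - 51 = -19*34 - 51 = -646 - 51 = -697)
I*t(2, -4) = -697*1 = -697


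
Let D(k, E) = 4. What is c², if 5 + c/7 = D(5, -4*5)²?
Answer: 5929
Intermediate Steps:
c = 77 (c = -35 + 7*4² = -35 + 7*16 = -35 + 112 = 77)
c² = 77² = 5929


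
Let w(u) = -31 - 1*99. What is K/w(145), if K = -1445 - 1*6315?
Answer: 776/13 ≈ 59.692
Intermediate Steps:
w(u) = -130 (w(u) = -31 - 99 = -130)
K = -7760 (K = -1445 - 6315 = -7760)
K/w(145) = -7760/(-130) = -7760*(-1/130) = 776/13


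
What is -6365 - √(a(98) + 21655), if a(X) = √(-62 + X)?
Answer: -6365 - √21661 ≈ -6512.2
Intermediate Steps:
-6365 - √(a(98) + 21655) = -6365 - √(√(-62 + 98) + 21655) = -6365 - √(√36 + 21655) = -6365 - √(6 + 21655) = -6365 - √21661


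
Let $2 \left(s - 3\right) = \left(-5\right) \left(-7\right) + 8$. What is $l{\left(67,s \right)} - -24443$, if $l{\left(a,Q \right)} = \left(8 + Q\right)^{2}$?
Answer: $\frac{101997}{4} \approx 25499.0$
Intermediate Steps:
$s = \frac{49}{2}$ ($s = 3 + \frac{\left(-5\right) \left(-7\right) + 8}{2} = 3 + \frac{35 + 8}{2} = 3 + \frac{1}{2} \cdot 43 = 3 + \frac{43}{2} = \frac{49}{2} \approx 24.5$)
$l{\left(67,s \right)} - -24443 = \left(8 + \frac{49}{2}\right)^{2} - -24443 = \left(\frac{65}{2}\right)^{2} + 24443 = \frac{4225}{4} + 24443 = \frac{101997}{4}$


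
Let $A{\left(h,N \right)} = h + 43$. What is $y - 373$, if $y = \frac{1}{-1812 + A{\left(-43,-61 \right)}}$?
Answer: $- \frac{675877}{1812} \approx -373.0$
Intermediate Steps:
$A{\left(h,N \right)} = 43 + h$
$y = - \frac{1}{1812}$ ($y = \frac{1}{-1812 + \left(43 - 43\right)} = \frac{1}{-1812 + 0} = \frac{1}{-1812} = - \frac{1}{1812} \approx -0.00055188$)
$y - 373 = - \frac{1}{1812} - 373 = - \frac{675877}{1812}$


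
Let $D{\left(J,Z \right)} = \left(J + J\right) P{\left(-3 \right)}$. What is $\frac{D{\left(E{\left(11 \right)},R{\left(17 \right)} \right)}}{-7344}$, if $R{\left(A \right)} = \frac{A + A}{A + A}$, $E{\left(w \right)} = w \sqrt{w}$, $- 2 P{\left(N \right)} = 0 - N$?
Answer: $\frac{11 \sqrt{11}}{2448} \approx 0.014903$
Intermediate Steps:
$P{\left(N \right)} = \frac{N}{2}$ ($P{\left(N \right)} = - \frac{0 - N}{2} = - \frac{\left(-1\right) N}{2} = \frac{N}{2}$)
$E{\left(w \right)} = w^{\frac{3}{2}}$
$R{\left(A \right)} = 1$ ($R{\left(A \right)} = \frac{2 A}{2 A} = 2 A \frac{1}{2 A} = 1$)
$D{\left(J,Z \right)} = - 3 J$ ($D{\left(J,Z \right)} = \left(J + J\right) \frac{1}{2} \left(-3\right) = 2 J \left(- \frac{3}{2}\right) = - 3 J$)
$\frac{D{\left(E{\left(11 \right)},R{\left(17 \right)} \right)}}{-7344} = \frac{\left(-3\right) 11^{\frac{3}{2}}}{-7344} = - 3 \cdot 11 \sqrt{11} \left(- \frac{1}{7344}\right) = - 33 \sqrt{11} \left(- \frac{1}{7344}\right) = \frac{11 \sqrt{11}}{2448}$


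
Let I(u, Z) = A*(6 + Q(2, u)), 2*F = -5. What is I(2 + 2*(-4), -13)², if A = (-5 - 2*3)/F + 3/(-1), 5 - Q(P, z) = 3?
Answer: 3136/25 ≈ 125.44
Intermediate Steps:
F = -5/2 (F = (½)*(-5) = -5/2 ≈ -2.5000)
Q(P, z) = 2 (Q(P, z) = 5 - 1*3 = 5 - 3 = 2)
A = 7/5 (A = (-5 - 2*3)/(-5/2) + 3/(-1) = (-5 - 6)*(-⅖) + 3*(-1) = -11*(-⅖) - 3 = 22/5 - 3 = 7/5 ≈ 1.4000)
I(u, Z) = 56/5 (I(u, Z) = 7*(6 + 2)/5 = (7/5)*8 = 56/5)
I(2 + 2*(-4), -13)² = (56/5)² = 3136/25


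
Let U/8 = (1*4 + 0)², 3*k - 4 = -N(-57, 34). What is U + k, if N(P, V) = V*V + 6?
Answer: -258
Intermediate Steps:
N(P, V) = 6 + V² (N(P, V) = V² + 6 = 6 + V²)
k = -386 (k = 4/3 + (-(6 + 34²))/3 = 4/3 + (-(6 + 1156))/3 = 4/3 + (-1*1162)/3 = 4/3 + (⅓)*(-1162) = 4/3 - 1162/3 = -386)
U = 128 (U = 8*(1*4 + 0)² = 8*(4 + 0)² = 8*4² = 8*16 = 128)
U + k = 128 - 386 = -258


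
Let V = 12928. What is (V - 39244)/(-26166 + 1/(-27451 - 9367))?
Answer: 968902488/963379789 ≈ 1.0057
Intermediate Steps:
(V - 39244)/(-26166 + 1/(-27451 - 9367)) = (12928 - 39244)/(-26166 + 1/(-27451 - 9367)) = -26316/(-26166 + 1/(-36818)) = -26316/(-26166 - 1/36818) = -26316/(-963379789/36818) = -26316*(-36818/963379789) = 968902488/963379789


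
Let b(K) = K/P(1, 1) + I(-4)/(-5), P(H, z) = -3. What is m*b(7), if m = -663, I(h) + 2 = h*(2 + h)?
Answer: 11713/5 ≈ 2342.6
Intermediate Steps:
I(h) = -2 + h*(2 + h)
b(K) = -6/5 - K/3 (b(K) = K/(-3) + (-2 + (-4)² + 2*(-4))/(-5) = K*(-⅓) + (-2 + 16 - 8)*(-⅕) = -K/3 + 6*(-⅕) = -K/3 - 6/5 = -6/5 - K/3)
m*b(7) = -663*(-6/5 - ⅓*7) = -663*(-6/5 - 7/3) = -663*(-53/15) = 11713/5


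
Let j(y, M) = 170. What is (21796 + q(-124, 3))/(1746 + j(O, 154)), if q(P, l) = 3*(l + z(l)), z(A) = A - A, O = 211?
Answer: 21805/1916 ≈ 11.380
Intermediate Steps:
z(A) = 0
q(P, l) = 3*l (q(P, l) = 3*(l + 0) = 3*l)
(21796 + q(-124, 3))/(1746 + j(O, 154)) = (21796 + 3*3)/(1746 + 170) = (21796 + 9)/1916 = 21805*(1/1916) = 21805/1916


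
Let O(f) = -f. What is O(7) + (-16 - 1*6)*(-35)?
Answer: 763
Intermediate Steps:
O(7) + (-16 - 1*6)*(-35) = -1*7 + (-16 - 1*6)*(-35) = -7 + (-16 - 6)*(-35) = -7 - 22*(-35) = -7 + 770 = 763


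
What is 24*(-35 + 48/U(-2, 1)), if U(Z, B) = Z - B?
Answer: -1224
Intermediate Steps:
24*(-35 + 48/U(-2, 1)) = 24*(-35 + 48/(-2 - 1*1)) = 24*(-35 + 48/(-2 - 1)) = 24*(-35 + 48/(-3)) = 24*(-35 + 48*(-⅓)) = 24*(-35 - 16) = 24*(-51) = -1224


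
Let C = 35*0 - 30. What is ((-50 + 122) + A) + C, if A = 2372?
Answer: 2414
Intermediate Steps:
C = -30 (C = 0 - 30 = -30)
((-50 + 122) + A) + C = ((-50 + 122) + 2372) - 30 = (72 + 2372) - 30 = 2444 - 30 = 2414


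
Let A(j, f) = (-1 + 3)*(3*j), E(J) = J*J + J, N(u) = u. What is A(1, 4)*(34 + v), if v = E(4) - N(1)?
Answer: 318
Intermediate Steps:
E(J) = J + J² (E(J) = J² + J = J + J²)
v = 19 (v = 4*(1 + 4) - 1*1 = 4*5 - 1 = 20 - 1 = 19)
A(j, f) = 6*j (A(j, f) = 2*(3*j) = 6*j)
A(1, 4)*(34 + v) = (6*1)*(34 + 19) = 6*53 = 318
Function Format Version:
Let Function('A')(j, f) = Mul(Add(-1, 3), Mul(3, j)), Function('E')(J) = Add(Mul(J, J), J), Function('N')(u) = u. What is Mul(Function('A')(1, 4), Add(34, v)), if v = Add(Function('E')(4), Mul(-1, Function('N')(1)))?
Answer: 318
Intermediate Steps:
Function('E')(J) = Add(J, Pow(J, 2)) (Function('E')(J) = Add(Pow(J, 2), J) = Add(J, Pow(J, 2)))
v = 19 (v = Add(Mul(4, Add(1, 4)), Mul(-1, 1)) = Add(Mul(4, 5), -1) = Add(20, -1) = 19)
Function('A')(j, f) = Mul(6, j) (Function('A')(j, f) = Mul(2, Mul(3, j)) = Mul(6, j))
Mul(Function('A')(1, 4), Add(34, v)) = Mul(Mul(6, 1), Add(34, 19)) = Mul(6, 53) = 318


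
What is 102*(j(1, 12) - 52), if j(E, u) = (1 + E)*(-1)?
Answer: -5508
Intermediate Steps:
j(E, u) = -1 - E
102*(j(1, 12) - 52) = 102*((-1 - 1*1) - 52) = 102*((-1 - 1) - 52) = 102*(-2 - 52) = 102*(-54) = -5508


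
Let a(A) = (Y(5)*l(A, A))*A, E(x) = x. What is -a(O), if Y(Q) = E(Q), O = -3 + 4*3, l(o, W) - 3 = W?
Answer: -540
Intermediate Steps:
l(o, W) = 3 + W
O = 9 (O = -3 + 12 = 9)
Y(Q) = Q
a(A) = A*(15 + 5*A) (a(A) = (5*(3 + A))*A = (15 + 5*A)*A = A*(15 + 5*A))
-a(O) = -5*9*(3 + 9) = -5*9*12 = -1*540 = -540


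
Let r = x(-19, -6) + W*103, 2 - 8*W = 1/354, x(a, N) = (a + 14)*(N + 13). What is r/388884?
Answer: -26299/1101319488 ≈ -2.3880e-5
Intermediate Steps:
x(a, N) = (13 + N)*(14 + a) (x(a, N) = (14 + a)*(13 + N) = (13 + N)*(14 + a))
W = 707/2832 (W = ¼ - ⅛/354 = ¼ - ⅛*1/354 = ¼ - 1/2832 = 707/2832 ≈ 0.24965)
r = -26299/2832 (r = (182 + 13*(-19) + 14*(-6) - 6*(-19)) + (707/2832)*103 = (182 - 247 - 84 + 114) + 72821/2832 = -35 + 72821/2832 = -26299/2832 ≈ -9.2864)
r/388884 = -26299/2832/388884 = -26299/2832*1/388884 = -26299/1101319488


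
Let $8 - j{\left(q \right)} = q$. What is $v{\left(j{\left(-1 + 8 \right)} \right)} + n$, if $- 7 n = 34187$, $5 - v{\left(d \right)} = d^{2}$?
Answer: $- \frac{34159}{7} \approx -4879.9$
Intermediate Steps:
$j{\left(q \right)} = 8 - q$
$v{\left(d \right)} = 5 - d^{2}$
$n = - \frac{34187}{7}$ ($n = \left(- \frac{1}{7}\right) 34187 = - \frac{34187}{7} \approx -4883.9$)
$v{\left(j{\left(-1 + 8 \right)} \right)} + n = \left(5 - \left(8 - \left(-1 + 8\right)\right)^{2}\right) - \frac{34187}{7} = \left(5 - \left(8 - 7\right)^{2}\right) - \frac{34187}{7} = \left(5 - 1^{2}\right) - \frac{34187}{7} = \left(5 - 1\right) - \frac{34187}{7} = 4 - \frac{34187}{7} = - \frac{34159}{7}$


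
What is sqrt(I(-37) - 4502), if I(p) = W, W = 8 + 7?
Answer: I*sqrt(4487) ≈ 66.985*I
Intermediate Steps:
W = 15
I(p) = 15
sqrt(I(-37) - 4502) = sqrt(15 - 4502) = sqrt(-4487) = I*sqrt(4487)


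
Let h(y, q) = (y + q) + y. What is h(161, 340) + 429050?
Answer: 429712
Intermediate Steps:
h(y, q) = q + 2*y (h(y, q) = (q + y) + y = q + 2*y)
h(161, 340) + 429050 = (340 + 2*161) + 429050 = (340 + 322) + 429050 = 662 + 429050 = 429712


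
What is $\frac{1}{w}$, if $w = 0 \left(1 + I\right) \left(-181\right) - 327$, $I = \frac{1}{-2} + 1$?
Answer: $- \frac{1}{327} \approx -0.0030581$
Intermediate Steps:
$I = \frac{1}{2}$ ($I = - \frac{1}{2} + 1 = \frac{1}{2} \approx 0.5$)
$w = -327$ ($w = 0 \left(1 + \frac{1}{2}\right) \left(-181\right) - 327 = 0 \cdot \frac{3}{2} \left(-181\right) - 327 = 0 \left(-181\right) - 327 = 0 - 327 = -327$)
$\frac{1}{w} = \frac{1}{-327} = - \frac{1}{327}$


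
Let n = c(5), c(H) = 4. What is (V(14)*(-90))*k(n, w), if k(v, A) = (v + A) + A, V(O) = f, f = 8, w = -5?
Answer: 4320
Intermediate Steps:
n = 4
V(O) = 8
k(v, A) = v + 2*A (k(v, A) = (A + v) + A = v + 2*A)
(V(14)*(-90))*k(n, w) = (8*(-90))*(4 + 2*(-5)) = -720*(4 - 10) = -720*(-6) = 4320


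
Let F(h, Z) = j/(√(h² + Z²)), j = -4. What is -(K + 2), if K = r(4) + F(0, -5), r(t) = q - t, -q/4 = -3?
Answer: -46/5 ≈ -9.2000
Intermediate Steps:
F(h, Z) = -4/√(Z² + h²) (F(h, Z) = -4/√(h² + Z²) = -4/√(Z² + h²))
q = 12 (q = -4*(-3) = 12)
r(t) = 12 - t
K = 36/5 (K = (12 - 1*4) - 4/√((-5)² + 0²) = (12 - 4) - 4/√(25 + 0) = 8 - 4/√25 = 8 - 4*⅕ = 8 - ⅘ = 36/5 ≈ 7.2000)
-(K + 2) = -(36/5 + 2) = -1*46/5 = -46/5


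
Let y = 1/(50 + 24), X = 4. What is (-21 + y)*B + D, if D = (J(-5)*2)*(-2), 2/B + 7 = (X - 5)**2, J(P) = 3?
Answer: -1111/222 ≈ -5.0045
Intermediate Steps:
y = 1/74 ≈ 0.013514
B = -1/3 (B = 2/(-7 + (4 - 5)**2) = 2/(-7 + (-1)**2) = 2/(-7 + 1) = 2/(-6) = 2*(-1/6) = -1/3 ≈ -0.33333)
D = -12 (D = (3*2)*(-2) = 6*(-2) = -12)
(-21 + y)*B + D = (-21 + 1/74)*(-1/3) - 12 = -1553/74*(-1/3) - 12 = 1553/222 - 12 = -1111/222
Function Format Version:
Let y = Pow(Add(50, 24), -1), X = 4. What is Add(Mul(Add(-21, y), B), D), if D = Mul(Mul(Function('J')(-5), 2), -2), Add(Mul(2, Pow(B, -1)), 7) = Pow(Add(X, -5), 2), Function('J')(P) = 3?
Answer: Rational(-1111, 222) ≈ -5.0045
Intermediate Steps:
y = Rational(1, 74) (y = Pow(74, -1) = Rational(1, 74) ≈ 0.013514)
B = Rational(-1, 3) (B = Mul(2, Pow(Add(-7, Pow(Add(4, -5), 2)), -1)) = Mul(2, Pow(Add(-7, Pow(-1, 2)), -1)) = Mul(2, Pow(Add(-7, 1), -1)) = Mul(2, Pow(-6, -1)) = Mul(2, Rational(-1, 6)) = Rational(-1, 3) ≈ -0.33333)
D = -12 (D = Mul(Mul(3, 2), -2) = Mul(6, -2) = -12)
Add(Mul(Add(-21, y), B), D) = Add(Mul(Add(-21, Rational(1, 74)), Rational(-1, 3)), -12) = Add(Mul(Rational(-1553, 74), Rational(-1, 3)), -12) = Add(Rational(1553, 222), -12) = Rational(-1111, 222)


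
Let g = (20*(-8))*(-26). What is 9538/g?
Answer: 4769/2080 ≈ 2.2928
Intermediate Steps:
g = 4160 (g = -160*(-26) = 4160)
9538/g = 9538/4160 = 9538*(1/4160) = 4769/2080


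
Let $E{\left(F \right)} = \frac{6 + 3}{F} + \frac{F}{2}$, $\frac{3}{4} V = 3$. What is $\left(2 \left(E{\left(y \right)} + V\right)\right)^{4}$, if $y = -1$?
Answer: $14641$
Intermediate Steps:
$V = 4$ ($V = \frac{4}{3} \cdot 3 = 4$)
$E{\left(F \right)} = \frac{F}{2} + \frac{9}{F}$ ($E{\left(F \right)} = \frac{9}{F} + F \frac{1}{2} = \frac{9}{F} + \frac{F}{2} = \frac{F}{2} + \frac{9}{F}$)
$\left(2 \left(E{\left(y \right)} + V\right)\right)^{4} = \left(2 \left(\left(\frac{1}{2} \left(-1\right) + \frac{9}{-1}\right) + 4\right)\right)^{4} = \left(2 \left(\left(- \frac{1}{2} + 9 \left(-1\right)\right) + 4\right)\right)^{4} = \left(2 \left(\left(- \frac{1}{2} - 9\right) + 4\right)\right)^{4} = \left(2 \left(- \frac{19}{2} + 4\right)\right)^{4} = \left(2 \left(- \frac{11}{2}\right)\right)^{4} = \left(-11\right)^{4} = 14641$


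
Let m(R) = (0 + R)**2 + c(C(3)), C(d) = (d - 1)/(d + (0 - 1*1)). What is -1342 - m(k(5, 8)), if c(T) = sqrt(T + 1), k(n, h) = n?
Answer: -1367 - sqrt(2) ≈ -1368.4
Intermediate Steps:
C(d) = 1 (C(d) = (-1 + d)/(d + (0 - 1)) = (-1 + d)/(d - 1) = (-1 + d)/(-1 + d) = 1)
c(T) = sqrt(1 + T)
m(R) = sqrt(2) + R**2 (m(R) = (0 + R)**2 + sqrt(1 + 1) = R**2 + sqrt(2) = sqrt(2) + R**2)
-1342 - m(k(5, 8)) = -1342 - (sqrt(2) + 5**2) = -1342 - (sqrt(2) + 25) = -1342 - (25 + sqrt(2)) = -1342 + (-25 - sqrt(2)) = -1367 - sqrt(2)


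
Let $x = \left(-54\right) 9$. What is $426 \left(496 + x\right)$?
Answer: $4260$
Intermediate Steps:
$x = -486$
$426 \left(496 + x\right) = 426 \left(496 - 486\right) = 426 \cdot 10 = 4260$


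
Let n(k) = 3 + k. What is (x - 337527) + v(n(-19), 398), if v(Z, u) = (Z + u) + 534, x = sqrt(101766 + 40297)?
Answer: -336611 + sqrt(142063) ≈ -3.3623e+5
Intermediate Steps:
x = sqrt(142063) ≈ 376.91
v(Z, u) = 534 + Z + u
(x - 337527) + v(n(-19), 398) = (sqrt(142063) - 337527) + (534 + (3 - 19) + 398) = (-337527 + sqrt(142063)) + (534 - 16 + 398) = (-337527 + sqrt(142063)) + 916 = -336611 + sqrt(142063)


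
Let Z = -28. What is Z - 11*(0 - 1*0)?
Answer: -28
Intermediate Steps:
Z - 11*(0 - 1*0) = -28 - 11*(0 - 1*0) = -28 - 11*(0 + 0) = -28 - 11*0 = -28 + 0 = -28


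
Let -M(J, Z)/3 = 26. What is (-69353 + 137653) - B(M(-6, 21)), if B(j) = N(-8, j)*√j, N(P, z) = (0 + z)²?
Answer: 68300 - 6084*I*√78 ≈ 68300.0 - 53732.0*I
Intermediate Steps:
M(J, Z) = -78 (M(J, Z) = -3*26 = -78)
N(P, z) = z²
B(j) = j^(5/2) (B(j) = j²*√j = j^(5/2))
(-69353 + 137653) - B(M(-6, 21)) = (-69353 + 137653) - (-78)^(5/2) = 68300 - 6084*I*√78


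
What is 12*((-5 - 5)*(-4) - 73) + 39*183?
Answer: 6741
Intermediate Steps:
12*((-5 - 5)*(-4) - 73) + 39*183 = 12*(-10*(-4) - 73) + 7137 = 12*(40 - 73) + 7137 = 12*(-33) + 7137 = -396 + 7137 = 6741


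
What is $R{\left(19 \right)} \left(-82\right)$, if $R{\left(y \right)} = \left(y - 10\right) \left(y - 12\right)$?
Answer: $-5166$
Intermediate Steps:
$R{\left(y \right)} = \left(-12 + y\right) \left(-10 + y\right)$ ($R{\left(y \right)} = \left(-10 + y\right) \left(-12 + y\right) = \left(-12 + y\right) \left(-10 + y\right)$)
$R{\left(19 \right)} \left(-82\right) = \left(120 + 19^{2} - 418\right) \left(-82\right) = \left(120 + 361 - 418\right) \left(-82\right) = 63 \left(-82\right) = -5166$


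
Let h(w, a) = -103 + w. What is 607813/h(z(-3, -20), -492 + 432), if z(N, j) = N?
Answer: -607813/106 ≈ -5734.1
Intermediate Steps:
607813/h(z(-3, -20), -492 + 432) = 607813/(-103 - 3) = 607813/(-106) = 607813*(-1/106) = -607813/106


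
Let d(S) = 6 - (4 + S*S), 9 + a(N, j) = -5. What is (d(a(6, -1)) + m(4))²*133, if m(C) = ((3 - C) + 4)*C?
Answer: 4405492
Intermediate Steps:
a(N, j) = -14 (a(N, j) = -9 - 5 = -14)
d(S) = 2 - S² (d(S) = 6 - (4 + S²) = 6 + (-4 - S²) = 2 - S²)
m(C) = C*(7 - C) (m(C) = (7 - C)*C = C*(7 - C))
(d(a(6, -1)) + m(4))²*133 = ((2 - 1*(-14)²) + 4*(7 - 1*4))²*133 = ((2 - 1*196) + 4*(7 - 4))²*133 = ((2 - 196) + 4*3)²*133 = (-194 + 12)²*133 = (-182)²*133 = 33124*133 = 4405492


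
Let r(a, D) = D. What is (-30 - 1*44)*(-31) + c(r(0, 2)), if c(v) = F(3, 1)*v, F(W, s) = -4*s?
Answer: 2286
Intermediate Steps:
c(v) = -4*v (c(v) = (-4*1)*v = -4*v)
(-30 - 1*44)*(-31) + c(r(0, 2)) = (-30 - 1*44)*(-31) - 4*2 = (-30 - 44)*(-31) - 8 = -74*(-31) - 8 = 2294 - 8 = 2286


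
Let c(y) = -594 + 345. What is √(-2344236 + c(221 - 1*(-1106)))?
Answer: I*√2344485 ≈ 1531.2*I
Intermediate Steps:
c(y) = -249
√(-2344236 + c(221 - 1*(-1106))) = √(-2344236 - 249) = √(-2344485) = I*√2344485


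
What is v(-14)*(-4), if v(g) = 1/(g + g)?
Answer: ⅐ ≈ 0.14286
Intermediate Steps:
v(g) = 1/(2*g)
v(-14)*(-4) = ((½)/(-14))*(-4) = ((½)*(-1/14))*(-4) = -1/28*(-4) = ⅐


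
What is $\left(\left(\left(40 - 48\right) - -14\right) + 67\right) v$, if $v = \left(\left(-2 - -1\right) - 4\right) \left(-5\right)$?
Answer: $1825$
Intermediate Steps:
$v = 25$ ($v = \left(\left(-2 + 1\right) - 4\right) \left(-5\right) = \left(-1 - 4\right) \left(-5\right) = \left(-5\right) \left(-5\right) = 25$)
$\left(\left(\left(40 - 48\right) - -14\right) + 67\right) v = \left(\left(\left(40 - 48\right) - -14\right) + 67\right) 25 = \left(\left(-8 + \left(-3 + 17\right)\right) + 67\right) 25 = \left(\left(-8 + 14\right) + 67\right) 25 = \left(6 + 67\right) 25 = 73 \cdot 25 = 1825$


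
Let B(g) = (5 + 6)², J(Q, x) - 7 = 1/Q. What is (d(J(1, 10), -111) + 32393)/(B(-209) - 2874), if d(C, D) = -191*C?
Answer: -30865/2753 ≈ -11.211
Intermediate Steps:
J(Q, x) = 7 + 1/Q
B(g) = 121 (B(g) = 11² = 121)
(d(J(1, 10), -111) + 32393)/(B(-209) - 2874) = (-191*(7 + 1/1) + 32393)/(121 - 2874) = (-191*(7 + 1) + 32393)/(-2753) = (-191*8 + 32393)*(-1/2753) = (-1528 + 32393)*(-1/2753) = 30865*(-1/2753) = -30865/2753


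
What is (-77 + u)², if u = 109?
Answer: 1024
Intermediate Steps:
(-77 + u)² = (-77 + 109)² = 32² = 1024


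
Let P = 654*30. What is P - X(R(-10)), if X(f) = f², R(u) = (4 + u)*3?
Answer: 19296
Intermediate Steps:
R(u) = 12 + 3*u
P = 19620
P - X(R(-10)) = 19620 - (12 + 3*(-10))² = 19620 - (12 - 30)² = 19620 - 1*(-18)² = 19620 - 1*324 = 19620 - 324 = 19296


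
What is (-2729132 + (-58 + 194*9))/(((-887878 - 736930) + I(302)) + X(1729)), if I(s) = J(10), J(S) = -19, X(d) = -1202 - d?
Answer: 454574/271293 ≈ 1.6756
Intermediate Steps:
I(s) = -19
(-2729132 + (-58 + 194*9))/(((-887878 - 736930) + I(302)) + X(1729)) = (-2729132 + (-58 + 194*9))/(((-887878 - 736930) - 19) + (-1202 - 1*1729)) = (-2729132 + (-58 + 1746))/((-1624808 - 19) + (-1202 - 1729)) = (-2729132 + 1688)/(-1624827 - 2931) = -2727444/(-1627758) = -2727444*(-1/1627758) = 454574/271293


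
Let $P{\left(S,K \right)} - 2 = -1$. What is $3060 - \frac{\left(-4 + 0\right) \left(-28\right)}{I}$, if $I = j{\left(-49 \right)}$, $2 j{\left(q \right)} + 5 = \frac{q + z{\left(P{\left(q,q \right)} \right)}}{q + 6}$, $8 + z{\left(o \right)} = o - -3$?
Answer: $\frac{252676}{81} \approx 3119.5$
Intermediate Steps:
$P{\left(S,K \right)} = 1$ ($P{\left(S,K \right)} = 2 - 1 = 1$)
$z{\left(o \right)} = -5 + o$ ($z{\left(o \right)} = -8 + \left(o - -3\right) = -8 + \left(o + 3\right) = -8 + \left(3 + o\right) = -5 + o$)
$j{\left(q \right)} = - \frac{5}{2} + \frac{-4 + q}{2 \left(6 + q\right)}$ ($j{\left(q \right)} = - \frac{5}{2} + \frac{\left(q + \left(-5 + 1\right)\right) \frac{1}{q + 6}}{2} = - \frac{5}{2} + \frac{\left(q - 4\right) \frac{1}{6 + q}}{2} = - \frac{5}{2} + \frac{\left(-4 + q\right) \frac{1}{6 + q}}{2} = - \frac{5}{2} + \frac{\frac{1}{6 + q} \left(-4 + q\right)}{2} = - \frac{5}{2} + \frac{-4 + q}{2 \left(6 + q\right)}$)
$I = - \frac{81}{43}$ ($I = \frac{-17 - -98}{6 - 49} = \frac{-17 + 98}{-43} = \left(- \frac{1}{43}\right) 81 = - \frac{81}{43} \approx -1.8837$)
$3060 - \frac{\left(-4 + 0\right) \left(-28\right)}{I} = 3060 - \frac{\left(-4 + 0\right) \left(-28\right)}{- \frac{81}{43}} = 3060 - \left(-4\right) \left(-28\right) \left(- \frac{43}{81}\right) = 3060 - 112 \left(- \frac{43}{81}\right) = 3060 - - \frac{4816}{81} = 3060 + \frac{4816}{81} = \frac{252676}{81}$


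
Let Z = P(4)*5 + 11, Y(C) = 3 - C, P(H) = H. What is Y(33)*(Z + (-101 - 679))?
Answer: 22470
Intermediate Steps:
Z = 31 (Z = 4*5 + 11 = 20 + 11 = 31)
Y(33)*(Z + (-101 - 679)) = (3 - 1*33)*(31 + (-101 - 679)) = (3 - 33)*(31 - 780) = -30*(-749) = 22470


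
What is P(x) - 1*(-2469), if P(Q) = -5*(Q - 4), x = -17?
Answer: 2574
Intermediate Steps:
P(Q) = 20 - 5*Q (P(Q) = -5*(-4 + Q) = 20 - 5*Q)
P(x) - 1*(-2469) = (20 - 5*(-17)) - 1*(-2469) = (20 + 85) + 2469 = 105 + 2469 = 2574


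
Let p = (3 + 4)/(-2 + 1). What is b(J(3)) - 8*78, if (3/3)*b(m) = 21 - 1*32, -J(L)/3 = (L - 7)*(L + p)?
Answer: -635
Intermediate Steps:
p = -7 (p = 7/(-1) = 7*(-1) = -7)
J(L) = -3*(-7 + L)² (J(L) = -3*(L - 7)*(L - 7) = -3*(-7 + L)*(-7 + L) = -3*(-7 + L)²)
b(m) = -11 (b(m) = 21 - 1*32 = 21 - 32 = -11)
b(J(3)) - 8*78 = -11 - 8*78 = -11 - 1*624 = -11 - 624 = -635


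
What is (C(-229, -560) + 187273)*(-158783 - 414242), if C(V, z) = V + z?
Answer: -106859994100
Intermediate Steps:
(C(-229, -560) + 187273)*(-158783 - 414242) = ((-229 - 560) + 187273)*(-158783 - 414242) = (-789 + 187273)*(-573025) = 186484*(-573025) = -106859994100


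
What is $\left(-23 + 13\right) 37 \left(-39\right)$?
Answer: $14430$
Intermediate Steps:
$\left(-23 + 13\right) 37 \left(-39\right) = \left(-10\right) 37 \left(-39\right) = \left(-370\right) \left(-39\right) = 14430$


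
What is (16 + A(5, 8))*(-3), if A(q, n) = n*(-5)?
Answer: 72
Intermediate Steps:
A(q, n) = -5*n
(16 + A(5, 8))*(-3) = (16 - 5*8)*(-3) = (16 - 40)*(-3) = -24*(-3) = 72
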